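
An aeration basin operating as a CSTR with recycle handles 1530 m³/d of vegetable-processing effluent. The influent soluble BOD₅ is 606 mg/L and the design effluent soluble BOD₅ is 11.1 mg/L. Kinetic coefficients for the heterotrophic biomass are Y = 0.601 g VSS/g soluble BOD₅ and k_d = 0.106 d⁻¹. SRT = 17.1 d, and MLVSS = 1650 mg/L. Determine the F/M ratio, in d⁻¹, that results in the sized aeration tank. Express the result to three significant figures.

F/M ≈ 0.279 d⁻¹

From the SRT design equation V = Y Q (S₀−S) θ_c / [X (1 + k_d θ_c)] = 0.601 × 1530 × (606 − 11.1) × 17.1 / [1650 × (1 + 0.106 × 17.1)] = 9.35×10^6 / 4641 = 2016 m³.
F/M = Q·S₀ / (V·X) = 1530 × 606 / (2016 × 1650) = 0.2788 g soluble BOD₅·(g VSS·d)⁻¹.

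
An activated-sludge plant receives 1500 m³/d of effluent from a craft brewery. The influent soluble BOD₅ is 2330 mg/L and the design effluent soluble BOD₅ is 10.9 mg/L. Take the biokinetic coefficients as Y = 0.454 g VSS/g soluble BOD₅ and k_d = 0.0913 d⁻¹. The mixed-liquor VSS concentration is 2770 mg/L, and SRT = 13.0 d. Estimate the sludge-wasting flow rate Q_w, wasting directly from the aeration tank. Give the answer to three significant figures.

Rearranging the biomass balance for a CMAS with decay, V = Y·Q·ΔS·θ_c / [X·(1+k_d θ_c)] = 0.454 × 1500 × (2330 − 10.9) × 13.0 / [2770 × (1 + 0.0913 × 13.0)] = 2.05×10^7 / 6058 = 3389 m³.
For wasting at MLVSS concentration, Q_w = V/θ_c = 3389/13.0 = 260.7 m³/d.

Q_w ≈ 261 m³/d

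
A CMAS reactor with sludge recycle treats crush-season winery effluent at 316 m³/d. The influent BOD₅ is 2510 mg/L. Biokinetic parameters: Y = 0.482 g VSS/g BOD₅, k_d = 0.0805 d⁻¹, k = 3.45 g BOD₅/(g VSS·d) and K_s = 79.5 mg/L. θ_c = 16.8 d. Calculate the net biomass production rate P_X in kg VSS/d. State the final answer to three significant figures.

P_X ≈ 162 kg VSS/d

Effluent substrate depends only on kinetics and SRT: S = K_s(1 + k_d θ_c) / [θ_c(Yk − k_d) − 1] = 79.5 × (1 + 0.0805 × 16.8) / [16.8 × (0.482 × 3.45 − 0.0805) − 1] = 187.0 / 25.58 = 7.310 mg/L.
Observed yield with endogenous decay: Y_obs = Y / (1 + k_d·θ_c) = 0.482 / (1 + 0.0805 × 16.8) = 0.482 / 2.352 = 0.2049 g VSS/g BOD₅.
ΔS = 2510 − 7.31 = 2503 mg/L, so the substrate removal rate is 316 × 2503/1000 = 790.9 kg BOD₅/d.
P_X = Y_obs · Q(S₀ − S) = 0.2049 × 790.9 = 162.0 kg VSS/d.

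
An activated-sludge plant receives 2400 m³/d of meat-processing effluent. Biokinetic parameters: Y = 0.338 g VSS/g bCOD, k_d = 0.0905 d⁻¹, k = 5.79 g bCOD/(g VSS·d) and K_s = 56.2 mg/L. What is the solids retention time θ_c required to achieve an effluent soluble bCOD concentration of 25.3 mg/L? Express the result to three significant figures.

θ_c ≈ 1.93 d

At the target effluent, Y k S/(K_s+S) = 0.338×5.79×25.3/81.50 = 0.6075 d⁻¹.
1/θ_c = 0.6075 − 0.0905 = 0.5170 d⁻¹, so θ_c = 1.934 d.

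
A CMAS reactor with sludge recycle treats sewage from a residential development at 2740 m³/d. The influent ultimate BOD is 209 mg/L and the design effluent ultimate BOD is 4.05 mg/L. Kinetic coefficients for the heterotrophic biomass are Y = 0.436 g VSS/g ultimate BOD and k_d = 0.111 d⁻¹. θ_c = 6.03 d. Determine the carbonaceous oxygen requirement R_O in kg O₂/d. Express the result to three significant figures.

Observed yield with endogenous decay: Y_obs = Y / (1 + k_d·θ_c) = 0.436 / (1 + 0.111 × 6.03) = 0.436 / 1.669 = 0.2612 g VSS/g ultimate BOD.
ΔS = 209 − 4.05 = 204.9 mg/L, so the substrate removal rate is 2740 × 204.9/1000 = 561.6 kg ultimate BOD/d.
P_X = Y_obs·Q·(S₀ − S) = 0.2612 × 561.6 = 146.7 kg VSS/d.
R_O = Q·ΔS − 1.42 P_X = 561.6 − 208.3 = 353.3 kg O₂/d.

R_O ≈ 353 kg O₂/d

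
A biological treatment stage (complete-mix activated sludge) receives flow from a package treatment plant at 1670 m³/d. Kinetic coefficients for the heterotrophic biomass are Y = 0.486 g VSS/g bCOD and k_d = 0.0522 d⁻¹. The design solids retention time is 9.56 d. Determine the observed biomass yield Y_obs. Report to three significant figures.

Y_obs ≈ 0.324 g VSS/g bCOD

Observed yield with endogenous decay: Y_obs = Y / (1 + k_d·θ_c) = 0.486 / (1 + 0.0522 × 9.56) = 0.486 / 1.499 = 0.3242 g VSS/g bCOD.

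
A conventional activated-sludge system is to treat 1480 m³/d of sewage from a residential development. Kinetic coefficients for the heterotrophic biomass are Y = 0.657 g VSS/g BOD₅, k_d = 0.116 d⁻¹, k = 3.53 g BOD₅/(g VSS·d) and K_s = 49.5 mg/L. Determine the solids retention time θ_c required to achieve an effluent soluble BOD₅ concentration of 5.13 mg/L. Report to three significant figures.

θ_c ≈ 9.82 d

At the target effluent, Y k S/(K_s+S) = 0.657×3.53×5.13/54.63 = 0.2178 d⁻¹.
Then 1/θ_c = μ − k_d = 0.2178 − 0.116 = 0.1018 d⁻¹, giving θ_c = 9.825 d.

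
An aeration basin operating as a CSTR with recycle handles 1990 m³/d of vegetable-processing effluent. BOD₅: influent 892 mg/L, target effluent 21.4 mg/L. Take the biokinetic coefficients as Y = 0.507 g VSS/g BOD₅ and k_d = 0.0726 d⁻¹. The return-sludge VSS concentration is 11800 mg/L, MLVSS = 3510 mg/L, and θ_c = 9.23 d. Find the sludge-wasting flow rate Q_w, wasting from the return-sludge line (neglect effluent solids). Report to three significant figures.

Q_w ≈ 44.6 m³/d

Rearranging the biomass balance for a CMAS with decay, V = Y·Q·ΔS·θ_c / [X·(1+k_d θ_c)] = 0.507 × 1990 × (892 − 21.4) × 9.23 / [3510 × (1 + 0.0726 × 9.23)] = 8.11×10^6 / 5862 = 1383 m³.
θ_c = V·X/(Q_w·X_r) when wasting from the recycle, so Q_w = V·X/(θ_c·X_r) = 1383 × 3510 / (9.23 × 11800) = 44.57 m³/d.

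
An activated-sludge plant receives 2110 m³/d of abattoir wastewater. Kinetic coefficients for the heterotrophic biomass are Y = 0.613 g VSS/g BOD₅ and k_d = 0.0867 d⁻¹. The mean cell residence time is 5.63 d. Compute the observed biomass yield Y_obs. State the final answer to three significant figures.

The observed yield is Y_obs = Y/(1 + k_d·θ_c) = 0.613 / (1 + 0.0867 × 5.63) = 0.613 / 1.488 = 0.4119 g VSS per g BOD₅ removed.

Y_obs ≈ 0.412 g VSS/g BOD₅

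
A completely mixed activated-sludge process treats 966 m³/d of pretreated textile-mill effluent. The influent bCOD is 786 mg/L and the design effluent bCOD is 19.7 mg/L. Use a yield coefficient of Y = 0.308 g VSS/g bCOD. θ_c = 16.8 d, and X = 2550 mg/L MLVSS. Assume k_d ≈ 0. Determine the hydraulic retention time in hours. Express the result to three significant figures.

V·X = Y·Q·ΔS·θ_c gives V = 0.308 × 966 × (786 − 19.7) × 16.8 / 2550 = 1502 m³.
HRT = V/Q = 1502 m³ / 966 m³·d⁻¹ = 1.555 d × 24 = 37.32 h.

τ ≈ 37.3 h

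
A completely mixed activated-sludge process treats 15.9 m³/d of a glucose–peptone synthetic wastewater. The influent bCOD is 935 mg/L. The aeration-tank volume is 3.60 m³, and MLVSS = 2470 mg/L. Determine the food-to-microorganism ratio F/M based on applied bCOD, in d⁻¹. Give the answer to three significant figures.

F/M = applied load / biomass = Q·S₀/(V·X) = 15.9 × 935 / (3.600 × 2470) = 1.672 d⁻¹.

F/M ≈ 1.67 d⁻¹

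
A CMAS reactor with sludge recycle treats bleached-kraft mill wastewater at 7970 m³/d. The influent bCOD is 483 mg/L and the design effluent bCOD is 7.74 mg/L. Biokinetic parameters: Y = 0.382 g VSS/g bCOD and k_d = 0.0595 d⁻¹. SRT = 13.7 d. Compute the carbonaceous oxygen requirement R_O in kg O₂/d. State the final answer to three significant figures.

Correct the yield for decay: Y_obs = Y/(1 + k_d θ_c) = 0.382 / (1 + 0.0595 × 13.7) = 0.382 / 1.815 = 0.2105.
Q·(S₀ − S) = 7970 × (483 − 7.74) × 10⁻³ = 3788 kg/d removed.
Net sludge production P_X = 0.2105 × 3788 = 797.2 kg VSS/d.
R_O = Q·ΔS − 1.42 P_X = 3788 − 1132 = 2656 kg O₂/d.

R_O ≈ 2660 kg O₂/d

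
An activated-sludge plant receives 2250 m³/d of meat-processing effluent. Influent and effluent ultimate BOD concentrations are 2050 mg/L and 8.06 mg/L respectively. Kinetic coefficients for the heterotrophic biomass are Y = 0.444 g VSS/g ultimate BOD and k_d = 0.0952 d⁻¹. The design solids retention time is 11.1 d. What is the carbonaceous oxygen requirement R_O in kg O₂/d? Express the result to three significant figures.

R_O ≈ 3190 kg O₂/d

Observed yield with endogenous decay: Y_obs = Y / (1 + k_d·θ_c) = 0.444 / (1 + 0.0952 × 11.1) = 0.444 / 2.057 = 0.2159 g VSS/g ultimate BOD.
Q·(S₀ − S) = 2250 × (2050 − 8.06) × 10⁻³ = 4594 kg/d removed.
Net sludge production P_X = 0.2159 × 4594 = 991.8 kg VSS/d.
R_O = Q·ΔS − 1.42 P_X = 4594 − 1408 = 3186 kg O₂/d.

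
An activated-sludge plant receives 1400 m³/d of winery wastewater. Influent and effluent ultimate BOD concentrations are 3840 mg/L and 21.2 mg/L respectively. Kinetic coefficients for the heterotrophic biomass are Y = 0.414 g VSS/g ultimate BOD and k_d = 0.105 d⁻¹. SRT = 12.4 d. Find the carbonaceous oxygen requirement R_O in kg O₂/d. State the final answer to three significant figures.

R_O ≈ 3980 kg O₂/d

Y_obs = Y / (1 + k_d θ_c) = 0.414 / (1 + 0.105 × 12.4) = 0.414 / 2.302 = 0.1798.
Substrate removed = Q·(S₀ − S) = 1400 m³/d × (3840 − 21.2) g/m³ = 5.35×10^6 g/d = 5346 kg/d.
Net sludge production P_X = 0.1798 × 5346 = 961.5 kg VSS/d.
Carbonaceous O₂ demand = substrate oxidised − cell-mass equivalent = 5346 − 1.42 × 961.5 = 3981 kg O₂/d.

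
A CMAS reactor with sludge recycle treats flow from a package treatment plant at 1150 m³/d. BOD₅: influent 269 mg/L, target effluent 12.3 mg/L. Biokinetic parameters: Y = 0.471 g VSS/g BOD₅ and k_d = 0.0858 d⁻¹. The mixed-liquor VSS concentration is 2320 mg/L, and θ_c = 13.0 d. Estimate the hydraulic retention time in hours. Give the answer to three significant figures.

Rearranging the biomass balance for a CMAS with decay, V = Y·Q·ΔS·θ_c / [X·(1+k_d θ_c)] = 0.471 × 1150 × (269 − 12.3) × 13.0 / [2320 × (1 + 0.0858 × 13.0)] = 1.81×10^6 / 4908 = 368.3 m³.
Hydraulic retention time τ = V/Q = 368.3 / 1150 = 0.3203 d = 7.686 h.

τ ≈ 7.69 h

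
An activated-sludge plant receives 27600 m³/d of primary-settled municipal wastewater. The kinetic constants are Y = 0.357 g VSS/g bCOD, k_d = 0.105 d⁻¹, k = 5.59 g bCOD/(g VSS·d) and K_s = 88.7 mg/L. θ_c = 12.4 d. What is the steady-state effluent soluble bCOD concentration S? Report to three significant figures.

S ≈ 9.10 mg/L

For a completely mixed reactor with recycle the Lawrence–McCarty relation gives S = K_s·(1 + k_d·θ_c) / [θ_c·(Y·k − k_d) − 1] = 88.7 × (1 + 0.105 × 12.4) / [12.4 × (0.357 × 5.59 − 0.105) − 1] = 204.2 / 22.44 = 9.098 mg/L.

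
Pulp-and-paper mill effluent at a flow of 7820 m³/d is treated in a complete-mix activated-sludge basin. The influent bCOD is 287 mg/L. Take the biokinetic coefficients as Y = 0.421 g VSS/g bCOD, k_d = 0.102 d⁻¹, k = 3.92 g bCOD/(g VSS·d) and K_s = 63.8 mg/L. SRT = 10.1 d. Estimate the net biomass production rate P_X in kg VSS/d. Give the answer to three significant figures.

Effluent substrate depends only on kinetics and SRT: S = K_s(1 + k_d θ_c) / [θ_c(Yk − k_d) − 1] = 63.8 × (1 + 0.102 × 10.1) / [10.1 × (0.421 × 3.92 − 0.102) − 1] = 129.5 / 14.64 = 8.849 mg/L.
The observed yield is Y_obs = Y/(1 + k_d·θ_c) = 0.421 / (1 + 0.102 × 10.1) = 0.421 / 2.030 = 0.2074 g VSS per g bCOD removed.
Mass of bCOD removed per day: Q(S₀ − S) = 7820 × 278.1 g/m³ = 2175 kg/d.
Net biomass production P_X = Y_obs × Q·(S₀ − S) = 0.2074 × 2175 = 451.1 kg VSS/d.

P_X ≈ 451 kg VSS/d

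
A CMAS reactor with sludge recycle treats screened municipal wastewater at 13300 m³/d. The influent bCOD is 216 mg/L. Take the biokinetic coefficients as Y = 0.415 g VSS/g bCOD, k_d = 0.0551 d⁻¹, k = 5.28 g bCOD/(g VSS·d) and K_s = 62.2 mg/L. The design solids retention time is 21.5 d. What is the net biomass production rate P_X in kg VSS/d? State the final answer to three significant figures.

P_X ≈ 538 kg VSS/d

From the Monod/SRT balance for a CMAS, S = K_s·(1+k_d θ_c)/[θ_c·(Y k − k_d) − 1] = 62.2 × (1 + 0.0551 × 21.5) / [21.5 × (0.415 × 5.28 − 0.0551) − 1] = 135.9 / 44.93 = 3.025 mg/L.
Correct the yield for decay: Y_obs = Y/(1 + k_d θ_c) = 0.415 / (1 + 0.0551 × 21.5) = 0.415 / 2.185 = 0.1900.
Q·(S₀ − S) = 13300 × (216 − 3.02) × 10⁻³ = 2833 kg/d removed.
Biomass produced: P_X = Y_obs·Q·ΔS = 0.1900 × 2833 ≈ 538.1 kg VSS/d.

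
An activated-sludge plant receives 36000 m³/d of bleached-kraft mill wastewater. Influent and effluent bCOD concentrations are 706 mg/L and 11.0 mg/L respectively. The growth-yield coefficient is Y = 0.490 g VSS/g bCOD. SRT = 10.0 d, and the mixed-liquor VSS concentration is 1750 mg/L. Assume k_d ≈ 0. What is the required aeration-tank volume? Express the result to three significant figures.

Biomass mass balance (decay neglected): V·X = Y·Q·(S₀ − S)·θ_c, so V = 0.490 × 36000 × (706 − 11.0) × 10.0 / 1750 = 70056 m³.

V ≈ 70100 m³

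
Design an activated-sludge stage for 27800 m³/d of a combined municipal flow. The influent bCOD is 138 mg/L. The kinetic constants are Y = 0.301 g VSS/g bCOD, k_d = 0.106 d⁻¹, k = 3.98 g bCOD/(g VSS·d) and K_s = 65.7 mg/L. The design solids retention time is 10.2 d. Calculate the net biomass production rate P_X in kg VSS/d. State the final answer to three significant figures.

P_X ≈ 501 kg VSS/d

For a completely mixed reactor with recycle the Lawrence–McCarty relation gives S = K_s·(1 + k_d·θ_c) / [θ_c·(Y·k − k_d) − 1] = 65.7 × (1 + 0.106 × 10.2) / [10.2 × (0.301 × 3.98 − 0.106) − 1] = 136.7 / 10.14 = 13.49 mg/L.
The observed yield is Y_obs = Y/(1 + k_d·θ_c) = 0.301 / (1 + 0.106 × 10.2) = 0.301 / 2.081 = 0.1446 g VSS per g bCOD removed.
ΔS = 138 − 13.5 = 124.5 mg/L, so the substrate removal rate is 27800 × 124.5/1000 = 3461 kg bCOD/d.
So the net sludge growth is P_X = 0.1446 × 3461 = 500.6 kg VSS/d.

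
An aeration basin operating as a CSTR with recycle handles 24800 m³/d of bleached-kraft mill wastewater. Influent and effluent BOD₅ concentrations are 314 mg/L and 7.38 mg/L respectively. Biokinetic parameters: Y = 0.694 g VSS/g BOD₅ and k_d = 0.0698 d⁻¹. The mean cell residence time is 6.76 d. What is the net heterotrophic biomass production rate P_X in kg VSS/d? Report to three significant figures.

The observed yield is Y_obs = Y/(1 + k_d·θ_c) = 0.694 / (1 + 0.0698 × 6.76) = 0.694 / 1.472 = 0.4715 g VSS per g BOD₅ removed.
Q·(S₀ − S) = 24800 × (314 − 7.38) × 10⁻³ = 7604 kg/d removed.
Biomass produced: P_X = Y_obs·Q·ΔS = 0.4715 × 7604 ≈ 3585 kg VSS/d.

P_X ≈ 3590 kg VSS/d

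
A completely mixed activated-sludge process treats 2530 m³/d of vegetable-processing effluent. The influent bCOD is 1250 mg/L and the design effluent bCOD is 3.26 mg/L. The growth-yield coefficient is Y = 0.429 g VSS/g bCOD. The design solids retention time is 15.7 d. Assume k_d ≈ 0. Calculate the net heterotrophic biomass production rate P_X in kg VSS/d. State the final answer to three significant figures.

No decay correction is needed, so Y_obs = Y = 0.429.
ΔS = 1250 − 3.26 = 1247 mg/L, so the substrate removal rate is 2530 × 1247/1000 = 3154 kg bCOD/d.
Net biomass production P_X = Y_obs × Q·(S₀ − S) = 0.4290 × 3154 = 1353 kg VSS/d.

P_X ≈ 1350 kg VSS/d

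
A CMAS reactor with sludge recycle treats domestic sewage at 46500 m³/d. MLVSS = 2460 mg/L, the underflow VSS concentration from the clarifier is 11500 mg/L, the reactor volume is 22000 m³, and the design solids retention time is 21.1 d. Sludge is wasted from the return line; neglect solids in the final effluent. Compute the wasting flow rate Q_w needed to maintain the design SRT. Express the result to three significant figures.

Q_w ≈ 223 m³/d

Q_w = (V·X)/(θ_c X_r) = 22000 × 2460 / (21.1 × 11500) = 223.0 m³/d.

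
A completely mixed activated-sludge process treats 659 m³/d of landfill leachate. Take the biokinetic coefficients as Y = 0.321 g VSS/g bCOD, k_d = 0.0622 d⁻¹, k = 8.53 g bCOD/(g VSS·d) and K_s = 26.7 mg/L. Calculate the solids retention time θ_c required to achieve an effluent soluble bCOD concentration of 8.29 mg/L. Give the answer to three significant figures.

Specific growth rate at S = 8.29 mg/L: μ = YkS/(K_s+S) = 0.321·8.53·8.29/(26.7+8.29) = 0.6487 d⁻¹.
Then 1/θ_c = μ − k_d = 0.6487 − 0.0622 = 0.5865 d⁻¹, giving θ_c = 1.705 d.

θ_c ≈ 1.70 d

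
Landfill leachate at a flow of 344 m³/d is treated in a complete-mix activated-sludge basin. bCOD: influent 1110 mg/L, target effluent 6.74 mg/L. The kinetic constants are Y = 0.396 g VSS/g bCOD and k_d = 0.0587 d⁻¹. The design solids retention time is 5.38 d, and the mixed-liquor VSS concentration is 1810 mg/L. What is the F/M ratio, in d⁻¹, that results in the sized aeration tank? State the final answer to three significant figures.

F/M ≈ 0.621 d⁻¹

Rearranging the biomass balance for a CMAS with decay, V = Y·Q·ΔS·θ_c / [X·(1+k_d θ_c)] = 0.396 × 344 × (1110 − 6.74) × 5.38 / [1810 × (1 + 0.0587 × 5.38)] = 8.09×10^5 / 2382 = 339.5 m³.
Food-to-microorganism ratio F/M = Q S₀ / (V X) = 344 × 1110 / (339.5 × 1810) = 0.6214 d⁻¹.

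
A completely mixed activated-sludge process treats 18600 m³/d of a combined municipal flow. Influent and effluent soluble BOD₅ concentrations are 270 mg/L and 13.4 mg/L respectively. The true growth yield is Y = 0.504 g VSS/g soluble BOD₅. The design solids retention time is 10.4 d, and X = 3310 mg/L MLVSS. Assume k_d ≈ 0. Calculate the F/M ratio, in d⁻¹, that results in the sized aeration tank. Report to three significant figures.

With k_d = 0 the design equation reduces to V = Y Q (S₀−S) θ_c / X = 0.504 × 18600 × (270 − 13.4) × 10.4 / 3310 = 7558 m³.
F/M = applied load / biomass = Q·S₀/(V·X) = 18600 × 270 / (7558 × 3310) = 0.2007 d⁻¹.

F/M ≈ 0.201 d⁻¹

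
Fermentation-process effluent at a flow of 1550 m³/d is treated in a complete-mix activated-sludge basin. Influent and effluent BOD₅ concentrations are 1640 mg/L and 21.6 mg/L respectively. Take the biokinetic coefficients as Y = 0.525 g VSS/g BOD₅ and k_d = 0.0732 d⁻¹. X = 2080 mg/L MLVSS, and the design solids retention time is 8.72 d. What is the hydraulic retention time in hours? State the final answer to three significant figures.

Rearranging the biomass balance for a CMAS with decay, V = Y·Q·ΔS·θ_c / [X·(1+k_d θ_c)] = 0.525 × 1550 × (1640 − 21.6) × 8.72 / [2080 × (1 + 0.0732 × 8.72)] = 1.15×10^7 / 3408 = 3370 m³.
HRT = V/Q = 3370 m³ / 1550 m³·d⁻¹ = 2.174 d × 24 = 52.18 h.

τ ≈ 52.2 h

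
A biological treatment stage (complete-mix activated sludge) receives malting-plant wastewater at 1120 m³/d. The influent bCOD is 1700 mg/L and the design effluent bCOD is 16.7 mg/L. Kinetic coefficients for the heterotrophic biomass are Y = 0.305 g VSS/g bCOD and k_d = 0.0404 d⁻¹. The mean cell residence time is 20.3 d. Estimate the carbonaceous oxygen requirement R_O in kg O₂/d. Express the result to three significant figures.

R_O ≈ 1440 kg O₂/d

Correct the yield for decay: Y_obs = Y/(1 + k_d θ_c) = 0.305 / (1 + 0.0404 × 20.3) = 0.305 / 1.820 = 0.1676.
ΔS = 1700 − 16.7 = 1683 mg/L, so the substrate removal rate is 1120 × 1683/1000 = 1885 kg bCOD/d.
P_X = Y_obs·Q·(S₀ − S) = 0.1676 × 1885 = 315.9 kg VSS/d.
R_O = Q·(S₀ − S) − 1.42·P_X = 1885 − 1.42 × 315.9 = 1437 kg O₂/d.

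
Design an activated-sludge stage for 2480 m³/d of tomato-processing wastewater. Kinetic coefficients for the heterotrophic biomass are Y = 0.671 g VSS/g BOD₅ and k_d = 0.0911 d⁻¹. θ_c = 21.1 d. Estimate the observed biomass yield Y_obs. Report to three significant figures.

Y_obs ≈ 0.230 g VSS/g BOD₅

Observed yield with endogenous decay: Y_obs = Y / (1 + k_d·θ_c) = 0.671 / (1 + 0.0911 × 21.1) = 0.671 / 2.922 = 0.2296 g VSS/g BOD₅.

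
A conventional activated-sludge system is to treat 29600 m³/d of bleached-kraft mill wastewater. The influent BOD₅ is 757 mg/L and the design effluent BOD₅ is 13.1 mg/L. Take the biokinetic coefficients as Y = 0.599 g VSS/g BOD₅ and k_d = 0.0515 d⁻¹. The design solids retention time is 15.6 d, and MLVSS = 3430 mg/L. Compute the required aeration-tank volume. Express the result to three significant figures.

V ≈ 33300 m³

From the SRT design equation V = Y Q (S₀−S) θ_c / [X (1 + k_d θ_c)] = 0.599 × 29600 × (757 − 13.1) × 15.6 / [3430 × (1 + 0.0515 × 15.6)] = 2.06×10^8 / 6186 = 33264 m³.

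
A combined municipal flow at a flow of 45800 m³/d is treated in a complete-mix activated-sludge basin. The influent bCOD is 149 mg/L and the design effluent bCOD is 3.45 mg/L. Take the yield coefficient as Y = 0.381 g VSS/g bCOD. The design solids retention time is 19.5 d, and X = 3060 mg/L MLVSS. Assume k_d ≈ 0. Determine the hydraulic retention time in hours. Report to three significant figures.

V·X = Y·Q·ΔS·θ_c gives V = 0.381 × 45800 × (149 − 3.45) × 19.5 / 3060 = 16185 m³.
Hydraulic retention time τ = V/Q = 16185 / 45800 = 0.3534 d = 8.481 h.

τ ≈ 8.48 h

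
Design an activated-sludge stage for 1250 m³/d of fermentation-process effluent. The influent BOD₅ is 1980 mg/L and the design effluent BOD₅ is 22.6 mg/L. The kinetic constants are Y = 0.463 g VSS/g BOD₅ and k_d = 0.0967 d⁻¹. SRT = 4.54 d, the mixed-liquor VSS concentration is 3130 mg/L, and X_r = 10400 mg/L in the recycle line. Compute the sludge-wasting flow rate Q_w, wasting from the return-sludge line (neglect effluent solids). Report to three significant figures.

Rearranging the biomass balance for a CMAS with decay, V = Y·Q·ΔS·θ_c / [X·(1+k_d θ_c)] = 0.463 × 1250 × (1980 − 22.6) × 4.54 / [3130 × (1 + 0.0967 × 4.54)] = 5.14×10^6 / 4504 = 1142 m³.
Q_w = (V·X)/(θ_c X_r) = 1142 × 3130 / (4.54 × 10400) = 75.70 m³/d.

Q_w ≈ 75.7 m³/d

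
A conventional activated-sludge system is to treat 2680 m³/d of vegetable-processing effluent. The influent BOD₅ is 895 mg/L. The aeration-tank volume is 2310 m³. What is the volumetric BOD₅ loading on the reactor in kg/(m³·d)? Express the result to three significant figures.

L_v ≈ 1.04 kg BOD₅/(m³·d)

L_v = Q S₀ / V = 2680 × 895 × 10⁻³ / 2310 = 1.038 kg/(m³·d).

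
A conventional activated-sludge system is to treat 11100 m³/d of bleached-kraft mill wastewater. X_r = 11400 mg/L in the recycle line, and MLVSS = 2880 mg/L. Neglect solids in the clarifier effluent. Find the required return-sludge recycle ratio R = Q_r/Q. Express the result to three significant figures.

Solids balance on the clarifier gives (1+R)X = R·X_r, so R = X/(X_r − X) = 2880 / (11400 − 2880) = 0.3380.

R ≈ 0.338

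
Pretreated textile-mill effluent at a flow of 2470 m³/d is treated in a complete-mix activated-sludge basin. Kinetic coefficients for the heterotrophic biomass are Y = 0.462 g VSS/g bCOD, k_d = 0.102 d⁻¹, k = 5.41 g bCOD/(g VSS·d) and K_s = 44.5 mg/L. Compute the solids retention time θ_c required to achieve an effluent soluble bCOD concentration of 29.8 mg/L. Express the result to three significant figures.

θ_c ≈ 1.11 d

At the target effluent, Y k S/(K_s+S) = 0.462×5.41×29.8/74.30 = 1.002 d⁻¹.
Then 1/θ_c = μ − k_d = 1.002 − 0.102 = 0.9005 d⁻¹, giving θ_c = 1.111 d.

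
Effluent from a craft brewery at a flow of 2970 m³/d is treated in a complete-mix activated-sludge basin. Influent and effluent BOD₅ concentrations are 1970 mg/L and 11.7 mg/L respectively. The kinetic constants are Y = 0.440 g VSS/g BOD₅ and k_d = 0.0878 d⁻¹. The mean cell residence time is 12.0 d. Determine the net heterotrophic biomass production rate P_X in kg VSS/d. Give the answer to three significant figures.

Y_obs = Y / (1 + k_d θ_c) = 0.440 / (1 + 0.0878 × 12.0) = 0.440 / 2.054 = 0.2143.
Substrate removed = Q·(S₀ − S) = 2970 m³/d × (1970 − 11.7) g/m³ = 5.82×10^6 g/d = 5816 kg/d.
So the net sludge growth is P_X = 0.2143 × 5816 = 1246 kg VSS/d.

P_X ≈ 1250 kg VSS/d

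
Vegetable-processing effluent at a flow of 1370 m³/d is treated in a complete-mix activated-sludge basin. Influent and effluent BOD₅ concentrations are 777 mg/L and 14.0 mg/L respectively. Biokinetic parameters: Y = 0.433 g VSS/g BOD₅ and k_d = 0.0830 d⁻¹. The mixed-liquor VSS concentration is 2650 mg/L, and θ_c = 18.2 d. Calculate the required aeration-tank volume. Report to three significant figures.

From the SRT design equation V = Y Q (S₀−S) θ_c / [X (1 + k_d θ_c)] = 0.433 × 1370 × (777 − 14.0) × 18.2 / [2650 × (1 + 0.0830 × 18.2)] = 8.24×10^6 / 6653 = 1238 m³.

V ≈ 1240 m³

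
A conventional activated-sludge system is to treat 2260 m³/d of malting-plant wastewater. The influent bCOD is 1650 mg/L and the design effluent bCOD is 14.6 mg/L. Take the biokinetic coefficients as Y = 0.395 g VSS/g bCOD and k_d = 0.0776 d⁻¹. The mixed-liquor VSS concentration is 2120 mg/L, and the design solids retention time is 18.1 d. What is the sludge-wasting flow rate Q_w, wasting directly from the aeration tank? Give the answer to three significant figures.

From the SRT design equation V = Y Q (S₀−S) θ_c / [X (1 + k_d θ_c)] = 0.395 × 2260 × (1650 − 14.6) × 18.1 / [2120 × (1 + 0.0776 × 18.1)] = 2.64×10^7 / 5098 = 5184 m³.
With mixed-liquor wasting, θ_c = V/Q_w, so Q_w = V/θ_c = 5184/18.1 = 286.4 m³/d.

Q_w ≈ 286 m³/d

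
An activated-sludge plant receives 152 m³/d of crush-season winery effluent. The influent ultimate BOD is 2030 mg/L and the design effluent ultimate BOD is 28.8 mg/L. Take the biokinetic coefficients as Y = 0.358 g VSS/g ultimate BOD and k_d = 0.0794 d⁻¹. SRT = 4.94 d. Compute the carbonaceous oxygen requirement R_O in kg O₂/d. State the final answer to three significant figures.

R_O ≈ 193 kg O₂/d

Observed yield with endogenous decay: Y_obs = Y / (1 + k_d·θ_c) = 0.358 / (1 + 0.0794 × 4.94) = 0.358 / 1.392 = 0.2571 g VSS/g ultimate BOD.
Q·(S₀ − S) = 152 × (2030 − 28.8) × 10⁻³ = 304.2 kg/d removed.
P_X = Y_obs·Q·(S₀ − S) = 0.2571 × 304.2 = 78.22 kg VSS/d.
R_O = Q·ΔS − 1.42 P_X = 304.2 − 111.1 = 193.1 kg O₂/d.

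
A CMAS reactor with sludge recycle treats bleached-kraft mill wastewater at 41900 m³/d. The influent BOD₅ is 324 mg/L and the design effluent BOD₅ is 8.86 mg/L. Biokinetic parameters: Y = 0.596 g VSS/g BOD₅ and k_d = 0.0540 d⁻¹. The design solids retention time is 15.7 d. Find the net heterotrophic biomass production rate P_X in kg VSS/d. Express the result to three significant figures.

P_X ≈ 4260 kg VSS/d

Observed yield with endogenous decay: Y_obs = Y / (1 + k_d·θ_c) = 0.596 / (1 + 0.0540 × 15.7) = 0.596 / 1.848 = 0.3225 g VSS/g BOD₅.
Mass of BOD₅ removed per day: Q(S₀ − S) = 41900 × 315.1 g/m³ = 13204 kg/d.
Biomass produced: P_X = Y_obs·Q·ΔS = 0.3225 × 13204 ≈ 4259 kg VSS/d.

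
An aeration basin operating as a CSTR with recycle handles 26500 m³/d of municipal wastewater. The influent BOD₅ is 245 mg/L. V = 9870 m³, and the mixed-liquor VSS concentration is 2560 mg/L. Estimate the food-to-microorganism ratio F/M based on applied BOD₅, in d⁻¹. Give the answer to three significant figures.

F/M ≈ 0.257 d⁻¹

F/M = Q·S₀ / (V·X) = 26500 × 245 / (9870 × 2560) = 0.2570 g BOD₅·(g VSS·d)⁻¹.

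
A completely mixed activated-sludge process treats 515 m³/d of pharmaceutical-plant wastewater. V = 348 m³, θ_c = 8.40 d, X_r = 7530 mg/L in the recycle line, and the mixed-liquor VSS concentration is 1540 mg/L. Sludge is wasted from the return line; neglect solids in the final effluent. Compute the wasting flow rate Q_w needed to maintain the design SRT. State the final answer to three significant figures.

Q_w ≈ 8.47 m³/d

Wasting from the return line (neglecting effluent solids): Q_w = V·X / (θ_c·X_r) = 348.0 × 1540 / (8.40 × 7530) = 8.473 m³/d.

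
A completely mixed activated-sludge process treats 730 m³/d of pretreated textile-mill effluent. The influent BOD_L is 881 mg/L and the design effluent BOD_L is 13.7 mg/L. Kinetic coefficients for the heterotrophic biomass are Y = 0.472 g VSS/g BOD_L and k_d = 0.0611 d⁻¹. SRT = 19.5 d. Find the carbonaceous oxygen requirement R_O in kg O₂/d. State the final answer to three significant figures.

The observed yield is Y_obs = Y/(1 + k_d·θ_c) = 0.472 / (1 + 0.0611 × 19.5) = 0.472 / 2.191 = 0.2154 g VSS per g BOD_L removed.
ΔS = 881 − 13.7 = 867.3 mg/L, so the substrate removal rate is 730 × 867.3/1000 = 633.1 kg BOD_L/d.
Net sludge production P_X = 0.2154 × 633.1 = 136.4 kg VSS/d.
Carbonaceous O₂ demand = substrate oxidised − cell-mass equivalent = 633.1 − 1.42 × 136.4 = 439.5 kg O₂/d.

R_O ≈ 439 kg O₂/d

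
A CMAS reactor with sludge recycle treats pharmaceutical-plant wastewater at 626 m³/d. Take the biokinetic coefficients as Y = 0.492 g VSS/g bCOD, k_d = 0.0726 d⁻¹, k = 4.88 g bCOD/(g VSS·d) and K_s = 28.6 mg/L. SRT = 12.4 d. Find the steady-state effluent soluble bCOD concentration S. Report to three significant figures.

S ≈ 1.95 mg/L

Effluent substrate depends only on kinetics and SRT: S = K_s(1 + k_d θ_c) / [θ_c(Yk − k_d) − 1] = 28.6 × (1 + 0.0726 × 12.4) / [12.4 × (0.492 × 4.88 − 0.0726) − 1] = 54.35 / 27.87 = 1.950 mg/L.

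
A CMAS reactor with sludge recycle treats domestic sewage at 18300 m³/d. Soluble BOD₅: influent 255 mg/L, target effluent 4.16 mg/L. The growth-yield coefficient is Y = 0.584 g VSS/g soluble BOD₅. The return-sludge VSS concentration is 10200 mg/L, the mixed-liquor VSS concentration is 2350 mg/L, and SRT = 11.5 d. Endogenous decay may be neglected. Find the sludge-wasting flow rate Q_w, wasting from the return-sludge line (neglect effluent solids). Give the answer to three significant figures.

Biomass mass balance (decay neglected): V·X = Y·Q·(S₀ − S)·θ_c, so V = 0.584 × 18300 × (255 − 4.16) × 11.5 / 2350 = 13119 m³.
Q_w = (V·X)/(θ_c X_r) = 13119 × 2350 / (11.5 × 10200) = 262.8 m³/d.

Q_w ≈ 263 m³/d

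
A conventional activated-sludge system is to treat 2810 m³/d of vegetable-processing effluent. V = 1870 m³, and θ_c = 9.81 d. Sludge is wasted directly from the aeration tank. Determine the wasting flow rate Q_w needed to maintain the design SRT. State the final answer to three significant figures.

Q_w ≈ 191 m³/d

Wasting from the aeration tank: Q_w = V / θ_c = 1870 / 9.81 = 190.6 m³/d.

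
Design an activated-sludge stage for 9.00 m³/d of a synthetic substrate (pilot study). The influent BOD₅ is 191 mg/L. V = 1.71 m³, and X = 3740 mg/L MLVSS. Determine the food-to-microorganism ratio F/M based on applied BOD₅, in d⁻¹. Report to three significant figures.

F/M ≈ 0.269 d⁻¹

Food-to-microorganism ratio F/M = Q S₀ / (V X) = 9.00 × 191 / (1.710 × 3740) = 0.2688 d⁻¹.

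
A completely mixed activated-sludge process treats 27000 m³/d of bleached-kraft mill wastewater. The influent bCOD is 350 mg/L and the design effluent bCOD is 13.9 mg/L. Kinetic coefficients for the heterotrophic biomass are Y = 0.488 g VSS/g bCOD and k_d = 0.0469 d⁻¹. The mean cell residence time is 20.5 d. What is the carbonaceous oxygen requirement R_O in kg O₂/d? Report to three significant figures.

Y_obs = Y / (1 + k_d θ_c) = 0.488 / (1 + 0.0469 × 20.5) = 0.488 / 1.961 = 0.2488.
ΔS = 350 − 13.9 = 336.1 mg/L, so the substrate removal rate is 27000 × 336.1/1000 = 9075 kg bCOD/d.
P_X = Y_obs·Q·(S₀ − S) = 0.2488 × 9075 = 2258 kg VSS/d.
Carbonaceous O₂ demand = substrate oxidised − cell-mass equivalent = 9075 − 1.42 × 2258 = 5869 kg O₂/d.

R_O ≈ 5870 kg O₂/d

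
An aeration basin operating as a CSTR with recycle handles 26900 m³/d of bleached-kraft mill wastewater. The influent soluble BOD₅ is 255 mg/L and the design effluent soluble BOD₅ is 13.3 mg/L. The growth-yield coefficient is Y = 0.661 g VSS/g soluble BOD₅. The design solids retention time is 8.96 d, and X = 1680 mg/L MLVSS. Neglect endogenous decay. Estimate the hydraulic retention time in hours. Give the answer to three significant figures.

τ ≈ 20.4 h

Biomass mass balance (decay neglected): V·X = Y·Q·(S₀ − S)·θ_c, so V = 0.661 × 26900 × (255 − 13.3) × 8.96 / 1680 = 22921 m³.
HRT = V/Q = 22921 m³ / 26900 m³·d⁻¹ = 0.8521 d × 24 = 20.45 h.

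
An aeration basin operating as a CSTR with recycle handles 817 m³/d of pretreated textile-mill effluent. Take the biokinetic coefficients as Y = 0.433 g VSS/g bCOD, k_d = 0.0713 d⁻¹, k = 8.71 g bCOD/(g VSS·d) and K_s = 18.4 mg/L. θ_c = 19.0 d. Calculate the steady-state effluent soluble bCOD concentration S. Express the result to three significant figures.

S ≈ 0.625 mg/L

From the Monod/SRT balance for a CMAS, S = K_s·(1+k_d θ_c)/[θ_c·(Y k − k_d) − 1] = 18.4 × (1 + 0.0713 × 19.0) / [19.0 × (0.433 × 8.71 − 0.0713) − 1] = 43.33 / 69.30 = 0.6252 mg/L.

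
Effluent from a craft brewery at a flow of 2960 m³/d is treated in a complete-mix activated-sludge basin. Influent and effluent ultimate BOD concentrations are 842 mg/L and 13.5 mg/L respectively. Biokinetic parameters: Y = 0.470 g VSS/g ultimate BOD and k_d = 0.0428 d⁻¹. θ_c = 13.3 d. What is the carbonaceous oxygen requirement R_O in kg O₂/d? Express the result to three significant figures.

Y_obs = Y / (1 + k_d θ_c) = 0.470 / (1 + 0.0428 × 13.3) = 0.470 / 1.569 = 0.2995.
Substrate removed = Q·(S₀ − S) = 2960 m³/d × (842 − 13.5) g/m³ = 2.45×10^6 g/d = 2452 kg/d.
Biomass synthesised: P_X = Y_obs × 2452 = 734.5 kg VSS/d.
Carbonaceous O₂ demand = substrate oxidised − cell-mass equivalent = 2452 − 1.42 × 734.5 = 1409 kg O₂/d.

R_O ≈ 1410 kg O₂/d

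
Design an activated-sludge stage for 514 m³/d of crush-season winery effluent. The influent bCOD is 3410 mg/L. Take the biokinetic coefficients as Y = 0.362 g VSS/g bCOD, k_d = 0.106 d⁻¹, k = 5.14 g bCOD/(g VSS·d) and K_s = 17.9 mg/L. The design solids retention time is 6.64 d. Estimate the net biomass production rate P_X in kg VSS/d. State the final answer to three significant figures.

From the Monod/SRT balance for a CMAS, S = K_s·(1+k_d θ_c)/[θ_c·(Y k − k_d) − 1] = 17.9 × (1 + 0.106 × 6.64) / [6.64 × (0.362 × 5.14 − 0.106) − 1] = 30.50 / 10.65 = 2.863 mg/L.
Correct the yield for decay: Y_obs = Y/(1 + k_d θ_c) = 0.362 / (1 + 0.106 × 6.64) = 0.362 / 1.704 = 0.2125.
Q·(S₀ − S) = 514 × (3410 − 2.86) × 10⁻³ = 1751 kg/d removed.
Net biomass production P_X = Y_obs × Q·(S₀ − S) = 0.2125 × 1751 = 372.1 kg VSS/d.

P_X ≈ 372 kg VSS/d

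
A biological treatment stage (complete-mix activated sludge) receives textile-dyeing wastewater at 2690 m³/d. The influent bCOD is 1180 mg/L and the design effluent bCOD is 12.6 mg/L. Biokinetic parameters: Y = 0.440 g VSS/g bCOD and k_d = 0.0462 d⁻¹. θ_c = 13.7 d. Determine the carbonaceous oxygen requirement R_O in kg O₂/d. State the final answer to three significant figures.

Y_obs = Y / (1 + k_d θ_c) = 0.440 / (1 + 0.0462 × 13.7) = 0.440 / 1.633 = 0.2695.
ΔS = 1180 − 12.6 = 1167 mg/L, so the substrate removal rate is 2690 × 1167/1000 = 3140 kg bCOD/d.
P_X = Y_obs·Q·(S₀ − S) = 0.2695 × 3140 = 846.2 kg VSS/d.
R_O = Q·ΔS − 1.42 P_X = 3140 − 1202 = 1939 kg O₂/d.

R_O ≈ 1940 kg O₂/d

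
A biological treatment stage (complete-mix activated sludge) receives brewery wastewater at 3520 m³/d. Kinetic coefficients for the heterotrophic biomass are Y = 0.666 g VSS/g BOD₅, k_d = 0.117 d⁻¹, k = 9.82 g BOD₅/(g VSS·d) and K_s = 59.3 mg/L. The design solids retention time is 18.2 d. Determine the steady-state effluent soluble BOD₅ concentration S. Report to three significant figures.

From the Monod/SRT balance for a CMAS, S = K_s·(1+k_d θ_c)/[θ_c·(Y k − k_d) − 1] = 59.3 × (1 + 0.117 × 18.2) / [18.2 × (0.666 × 9.82 − 0.117) − 1] = 185.6 / 115.9 = 1.601 mg/L.

S ≈ 1.60 mg/L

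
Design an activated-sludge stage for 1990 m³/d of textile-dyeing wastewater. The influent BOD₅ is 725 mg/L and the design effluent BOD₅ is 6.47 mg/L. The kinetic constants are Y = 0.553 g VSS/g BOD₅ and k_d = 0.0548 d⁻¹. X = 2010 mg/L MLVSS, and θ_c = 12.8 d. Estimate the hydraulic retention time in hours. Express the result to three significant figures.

τ ≈ 35.7 h

Rearranging the biomass balance for a CMAS with decay, V = Y·Q·ΔS·θ_c / [X·(1+k_d θ_c)] = 0.553 × 1990 × (725 − 6.47) × 12.8 / [2010 × (1 + 0.0548 × 12.8)] = 1.01×10^7 / 3420 = 2960 m³.
Hydraulic retention time τ = V/Q = 2960 / 1990 = 1.487 d = 35.69 h.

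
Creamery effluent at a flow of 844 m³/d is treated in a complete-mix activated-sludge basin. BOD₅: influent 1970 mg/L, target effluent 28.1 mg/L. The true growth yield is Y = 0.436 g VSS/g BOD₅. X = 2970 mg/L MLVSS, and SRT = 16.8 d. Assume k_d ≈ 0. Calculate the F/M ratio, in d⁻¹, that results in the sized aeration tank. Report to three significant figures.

With k_d = 0 the design equation reduces to V = Y Q (S₀−S) θ_c / X = 0.436 × 844 × (1970 − 28.1) × 16.8 / 2970 = 4042 m³.
Food-to-microorganism ratio F/M = Q S₀ / (V X) = 844 × 1970 / (4042 × 2970) = 0.1385 d⁻¹.

F/M ≈ 0.138 d⁻¹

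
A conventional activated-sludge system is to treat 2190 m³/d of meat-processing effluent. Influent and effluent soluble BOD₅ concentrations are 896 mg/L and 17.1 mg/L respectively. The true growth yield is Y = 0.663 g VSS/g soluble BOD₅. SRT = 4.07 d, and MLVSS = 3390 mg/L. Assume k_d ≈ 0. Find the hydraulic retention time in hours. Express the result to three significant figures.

With k_d = 0 the design equation reduces to V = Y Q (S₀−S) θ_c / X = 0.663 × 2190 × (896 − 17.1) × 4.07 / 3390 = 1532 m³.
τ = V/Q = 1532/2190 = 0.6996 d, or 16.79 h.

τ ≈ 16.8 h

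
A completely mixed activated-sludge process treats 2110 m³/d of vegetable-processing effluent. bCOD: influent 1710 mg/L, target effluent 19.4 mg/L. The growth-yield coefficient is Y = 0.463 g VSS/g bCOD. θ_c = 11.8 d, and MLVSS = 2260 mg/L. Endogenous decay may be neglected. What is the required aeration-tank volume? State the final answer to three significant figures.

V ≈ 8620 m³

V·X = Y·Q·ΔS·θ_c gives V = 0.463 × 2110 × (1710 − 19.4) × 11.8 / 2260 = 8623 m³.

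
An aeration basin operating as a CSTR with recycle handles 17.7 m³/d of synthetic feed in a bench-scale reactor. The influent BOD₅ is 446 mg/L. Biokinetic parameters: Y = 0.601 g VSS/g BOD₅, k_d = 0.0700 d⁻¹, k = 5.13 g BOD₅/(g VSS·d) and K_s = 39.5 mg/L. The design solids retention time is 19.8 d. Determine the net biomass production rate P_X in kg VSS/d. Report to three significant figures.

For a completely mixed reactor with recycle the Lawrence–McCarty relation gives S = K_s·(1 + k_d·θ_c) / [θ_c·(Y·k − k_d) − 1] = 39.5 × (1 + 0.0700 × 19.8) / [19.8 × (0.601 × 5.13 − 0.0700) − 1] = 94.25 / 58.66 = 1.607 mg/L.
The observed yield is Y_obs = Y/(1 + k_d·θ_c) = 0.601 / (1 + 0.0700 × 19.8) = 0.601 / 2.386 = 0.2519 g VSS per g BOD₅ removed.
Substrate removed = Q·(S₀ − S) = 17.7 m³/d × (446 − 1.61) g/m³ = 7.87×10^3 g/d = 7.866 kg/d.
P_X = Y_obs · Q(S₀ − S) = 0.2519 × 7.866 = 1.981 kg VSS/d.

P_X ≈ 1.98 kg VSS/d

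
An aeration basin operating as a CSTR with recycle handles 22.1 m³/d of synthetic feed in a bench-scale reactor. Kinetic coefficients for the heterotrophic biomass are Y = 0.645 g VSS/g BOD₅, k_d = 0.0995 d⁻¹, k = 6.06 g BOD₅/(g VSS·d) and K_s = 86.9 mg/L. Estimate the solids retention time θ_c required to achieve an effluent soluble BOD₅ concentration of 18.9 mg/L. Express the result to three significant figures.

At the target effluent, Y k S/(K_s+S) = 0.645×6.06×18.9/105.8 = 0.6982 d⁻¹.
Then 1/θ_c = μ − k_d = 0.6982 − 0.0995 = 0.5987 d⁻¹, giving θ_c = 1.670 d.

θ_c ≈ 1.67 d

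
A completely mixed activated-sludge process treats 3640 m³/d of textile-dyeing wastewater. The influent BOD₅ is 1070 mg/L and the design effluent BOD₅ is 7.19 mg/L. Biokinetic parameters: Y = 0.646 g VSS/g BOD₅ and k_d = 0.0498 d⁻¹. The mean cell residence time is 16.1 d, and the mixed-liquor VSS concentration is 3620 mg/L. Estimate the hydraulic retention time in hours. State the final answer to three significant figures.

Rearranging the biomass balance for a CMAS with decay, V = Y·Q·ΔS·θ_c / [X·(1+k_d θ_c)] = 0.646 × 3640 × (1070 − 7.19) × 16.1 / [3620 × (1 + 0.0498 × 16.1)] = 4.02×10^7 / 6522 = 6169 m³.
Hydraulic retention time τ = V/Q = 6169 / 3640 = 1.695 d = 40.67 h.

τ ≈ 40.7 h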